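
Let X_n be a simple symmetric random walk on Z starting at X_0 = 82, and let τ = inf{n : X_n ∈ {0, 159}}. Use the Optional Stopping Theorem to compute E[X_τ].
E[X_τ] = 82

X_n is a martingale and τ is a bounded-mean stopping time (indeed τ is finite a.s. with bounded expectation since the walk is in a bounded region). By the OST, E[X_τ] = E[X_0] = 82. Equivalently: E[X_τ] = 159 · P(hit 159 first) + 0 · P(hit 0 first) = 159 · (82/159) = 82.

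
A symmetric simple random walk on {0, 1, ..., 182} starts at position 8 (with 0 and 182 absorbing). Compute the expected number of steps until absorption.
E[τ | X_0 = 8] = 1392

Let v_k = E[τ | X_0 = k]. Boundary: v_0 = v_182 = 0. Recurrence: v_k = 1 + (v_{k-1} + v_{k+1})/2 for 1 ≤ k ≤ 181. The particular solution to v_k − (v_{k-1} + v_{k+1})/2 = 1 is v_k = −k^2. Adding homogeneous solution A + B k and matching boundaries gives v_k = k (182 − k). Substituting k = 8: v_8 = 8 · 174 = 1392.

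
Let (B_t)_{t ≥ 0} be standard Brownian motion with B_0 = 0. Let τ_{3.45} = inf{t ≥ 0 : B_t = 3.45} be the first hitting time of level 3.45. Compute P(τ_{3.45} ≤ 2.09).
P(τ_{3.45} ≤ 2.09) = 2(1 − Φ(3.45/√2.09)) = 2(1 − Φ(2.3864)) ≈ 0.0170

By the reflection principle for standard BM, P(τ_b ≤ t) = 2 · P(B_t ≥ b). Since B_t ~ N(0, t), P(B_t ≥ 3.45) = 1 − Φ(3.45/√t) = 1 − Φ(3.45/√2.09) = 1 − Φ(2.3864) ≈ 0.00851. Doubling: P(τ_{3.45} ≤ 2.09) ≈ 2 · 0.00851 = 0.01702 ≈ 0.0170.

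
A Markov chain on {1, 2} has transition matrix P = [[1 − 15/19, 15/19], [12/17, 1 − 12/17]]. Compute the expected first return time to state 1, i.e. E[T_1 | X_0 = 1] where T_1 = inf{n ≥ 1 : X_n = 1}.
E[T_1 | X_0 = 1] = 1/π_1 = 161/76

For an irreducible recurrent Markov chain with stationary distribution π, E[T_i | X_0 = i] = 1/π_i (Kac's formula). Here π_1 = (12/17)/(15/19 + 12/17) = (12/17)/(483/323) = 76/161, so E[T_1 | X_0 = 1] = 1/π_1 = (15/19 + 12/17)/(12/17) = (483/323)/(12/17) = 161/76.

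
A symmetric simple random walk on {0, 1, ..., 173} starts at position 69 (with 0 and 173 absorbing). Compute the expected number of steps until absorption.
E[τ | X_0 = 69] = 7176

Let v_k = E[τ | X_0 = k]. Boundary: v_0 = v_173 = 0. Recurrence: v_k = 1 + (v_{k-1} + v_{k+1})/2 for 1 ≤ k ≤ 172. The particular solution to v_k − (v_{k-1} + v_{k+1})/2 = 1 is v_k = −k^2. Adding homogeneous solution A + B k and matching boundaries gives v_k = k (173 − k). Substituting k = 69: v_69 = 69 · 104 = 7176.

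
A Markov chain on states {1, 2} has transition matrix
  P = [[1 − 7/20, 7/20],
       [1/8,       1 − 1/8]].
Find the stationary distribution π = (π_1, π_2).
π_1 = 5/19, π_2 = 14/19

Solve πP = π with π_1 + π_2 = 1. From πP = π: π_1 · (1 − 7/20) + π_2 · 1/8 = π_1 ⇒ π_2 · 1/8 = π_1 · 7/20 ⇒ π_2/π_1 = (7/20)/(1/8) = 14/5. Together with π_1 + π_2 = 1:
  π_1 = (1/8)/(7/20 + 1/8) = (1/8)/(19/40) = 5/19,
  π_2 = (7/20)/(7/20 + 1/8) = (7/20)/(19/40) = 14/19.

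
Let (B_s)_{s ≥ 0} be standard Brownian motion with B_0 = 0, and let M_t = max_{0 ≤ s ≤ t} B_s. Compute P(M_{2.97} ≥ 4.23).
P(M_{2.97} ≥ 4.23) = 2·P(B_{2.97} ≥ 4.23) = 2(1 − Φ(4.23/√2.97)) ≈ 0.0141

By the reflection principle for Brownian motion, P(M_t ≥ a) = 2 · P(B_t ≥ a) for a ≥ 0. Since B_t ~ N(0, t), P(B_t ≥ 4.23) = 1 − Φ(4.23/√t) = 1 − Φ(4.23/√2.97) = 1 − Φ(2.4545). So
  P(M_{2.97} ≥ 4.23) = 2(1 − Φ(2.4545)) ≈ 0.0141.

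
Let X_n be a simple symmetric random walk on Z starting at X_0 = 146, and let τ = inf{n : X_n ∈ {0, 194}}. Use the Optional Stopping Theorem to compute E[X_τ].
E[X_τ] = 146

X_n is a martingale and τ is a bounded-mean stopping time (indeed τ is finite a.s. with bounded expectation since the walk is in a bounded region). By the OST, E[X_τ] = E[X_0] = 146. Equivalently: E[X_τ] = 194 · P(hit 194 first) + 0 · P(hit 0 first) = 194 · (146/194) = 146.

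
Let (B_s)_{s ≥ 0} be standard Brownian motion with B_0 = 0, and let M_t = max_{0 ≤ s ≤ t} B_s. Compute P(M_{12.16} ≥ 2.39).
P(M_{12.16} ≥ 2.39) = 2·P(B_{12.16} ≥ 2.39) = 2(1 − Φ(2.39/√12.16)) ≈ 0.4931

By the reflection principle for Brownian motion, P(M_t ≥ a) = 2 · P(B_t ≥ a) for a ≥ 0. Since B_t ~ N(0, t), P(B_t ≥ 2.39) = 1 − Φ(2.39/√t) = 1 − Φ(2.39/√12.16) = 1 − Φ(0.6854). So
  P(M_{12.16} ≥ 2.39) = 2(1 − Φ(0.6854)) ≈ 0.4931.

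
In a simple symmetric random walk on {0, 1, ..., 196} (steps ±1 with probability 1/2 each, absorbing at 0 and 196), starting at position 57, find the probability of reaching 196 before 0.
P(hit 196 before 0) = 57/196

Let u_k = P(hit 196 before 0 | start at k). Then u_0 = 0, u_196 = 1, and u_k = u_{k-1}/2 + u_{k+1}/2 for 1 ≤ k ≤ 195. This harmonic recurrence is solved by u_k = k/196, giving u_57 = 57/196.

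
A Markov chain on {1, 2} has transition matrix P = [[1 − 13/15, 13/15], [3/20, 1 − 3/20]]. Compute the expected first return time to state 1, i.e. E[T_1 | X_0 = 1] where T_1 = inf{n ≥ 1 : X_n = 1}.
E[T_1 | X_0 = 1] = 1/π_1 = 61/9

For an irreducible recurrent Markov chain with stationary distribution π, E[T_i | X_0 = i] = 1/π_i (Kac's formula). Here π_1 = (3/20)/(13/15 + 3/20) = (3/20)/(61/60) = 9/61, so E[T_1 | X_0 = 1] = 1/π_1 = (13/15 + 3/20)/(3/20) = (61/60)/(3/20) = 61/9.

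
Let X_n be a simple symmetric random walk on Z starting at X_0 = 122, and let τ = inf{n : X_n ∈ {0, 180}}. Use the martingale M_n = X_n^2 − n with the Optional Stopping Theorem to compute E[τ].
E[τ] = 7076

M_n = X_n^2 − n is a martingale (since E[X_{n+1}^2 | F_n] = X_n^2 + 1). By OST (τ has finite mean in a bounded region), E[M_τ] = E[M_0] = X_0^2 − 0 = 122^2 = 14884. Also E[M_τ] = E[X_τ^2] − E[τ]. The walk exits at 0 or 180, with P(hit 180 first) = 122/180, so E[X_τ^2] = 180^2 · 122/180 + 0 = 21960. Thus E[τ] = E[X_τ^2] − E[M_τ] = 21960 − 14884 = 7076 = 122(180 − 122) = 7076.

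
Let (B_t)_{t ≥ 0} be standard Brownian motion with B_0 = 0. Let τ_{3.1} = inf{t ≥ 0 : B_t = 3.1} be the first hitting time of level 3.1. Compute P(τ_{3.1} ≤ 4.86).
P(τ_{3.1} ≤ 4.86) = 2(1 − Φ(3.1/√4.86)) = 2(1 − Φ(1.4062)) ≈ 0.1597

By the reflection principle for standard BM, P(τ_b ≤ t) = 2 · P(B_t ≥ b). Since B_t ~ N(0, t), P(B_t ≥ 3.1) = 1 − Φ(3.1/√t) = 1 − Φ(3.1/√4.86) = 1 − Φ(1.4062) ≈ 0.07983. Doubling: P(τ_{3.1} ≤ 4.86) ≈ 2 · 0.07983 = 0.15966 ≈ 0.1597.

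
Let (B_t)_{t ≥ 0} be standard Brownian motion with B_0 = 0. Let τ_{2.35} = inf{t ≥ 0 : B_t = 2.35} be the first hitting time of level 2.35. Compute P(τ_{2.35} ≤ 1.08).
P(τ_{2.35} ≤ 1.08) = 2(1 − Φ(2.35/√1.08)) = 2(1 − Φ(2.2613)) ≈ 0.0237

By the reflection principle for standard BM, P(τ_b ≤ t) = 2 · P(B_t ≥ b). Since B_t ~ N(0, t), P(B_t ≥ 2.35) = 1 − Φ(2.35/√t) = 1 − Φ(2.35/√1.08) = 1 − Φ(2.2613) ≈ 0.01187. Doubling: P(τ_{2.35} ≤ 1.08) ≈ 2 · 0.01187 = 0.02374 ≈ 0.0237.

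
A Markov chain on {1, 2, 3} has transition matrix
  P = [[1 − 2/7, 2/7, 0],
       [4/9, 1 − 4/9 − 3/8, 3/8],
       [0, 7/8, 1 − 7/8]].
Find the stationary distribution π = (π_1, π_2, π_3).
π = (49/94, 63/188, 27/188)

This is a birth-death chain on three states, which satisfies detailed balance: π_1 · P_{12} = π_2 · P_{21} and π_2 · P_{23} = π_3 · P_{32}.
From π_1 · 2/7 = π_2 · 4/9: π_2/π_1 = (2/7)/(4/9) = 9/14.
From π_2 · 3/8 = π_3 · 7/8: π_3/π_2 = (3/8)/(7/8) = 3/7.
Take π_1 proportional to 1; then unnormalized π = (1, 9/14, 27/98). Normalize by dividing by the sum 94/49:
  π = (49/94, 63/188, 27/188).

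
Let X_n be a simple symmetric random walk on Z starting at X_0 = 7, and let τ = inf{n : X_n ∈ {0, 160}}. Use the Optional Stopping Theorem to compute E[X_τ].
E[X_τ] = 7

X_n is a martingale and τ is a bounded-mean stopping time (indeed τ is finite a.s. with bounded expectation since the walk is in a bounded region). By the OST, E[X_τ] = E[X_0] = 7. Equivalently: E[X_τ] = 160 · P(hit 160 first) + 0 · P(hit 0 first) = 160 · (7/160) = 7.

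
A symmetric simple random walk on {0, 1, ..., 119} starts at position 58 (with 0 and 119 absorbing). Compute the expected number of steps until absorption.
E[τ | X_0 = 58] = 3538

Let v_k = E[τ | X_0 = k]. Boundary: v_0 = v_119 = 0. Recurrence: v_k = 1 + (v_{k-1} + v_{k+1})/2 for 1 ≤ k ≤ 118. The particular solution to v_k − (v_{k-1} + v_{k+1})/2 = 1 is v_k = −k^2. Adding homogeneous solution A + B k and matching boundaries gives v_k = k (119 − k). Substituting k = 58: v_58 = 58 · 61 = 3538.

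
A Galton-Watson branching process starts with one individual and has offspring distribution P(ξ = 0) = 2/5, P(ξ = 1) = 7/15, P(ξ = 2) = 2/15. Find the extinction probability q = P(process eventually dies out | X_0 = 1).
q = 1

Mean offspring μ = 0·2/5 + 1·7/15 + 2·2/15 = 11/15 ≤ 1. For μ ≤ 1 with offspring not concentrated at 1, the Galton-Watson process goes extinct almost surely, so q = 1.
(Algebraic check: The pgf is f(s) = 2/5 + 7/15·s + 2/15·s². The extinction probability q is the smallest fixed point of f in [0, 1]. Setting s = f(s):
  2/15·s² + (7/15 − 1)·s + 2/5 = 0
  2/15·s² − (2/5 + 2/15)·s + 2/5 = 0
which factors as (s − 1)·(2/15·s − 2/5) = 0, giving roots s = 1 and s = (2/5)/(2/15) = 3. Since 3 ≥ 1, the smallest root in [0, 1] is s = 1.)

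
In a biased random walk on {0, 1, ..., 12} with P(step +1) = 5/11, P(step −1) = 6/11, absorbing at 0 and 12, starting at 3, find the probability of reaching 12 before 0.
P(hit 12 before 0) = (1 − (6/5)^3) / (1 − (6/5)^12) = 1953125/21237821

Let u_k denote P(reach 12 before 0 | start at k). Boundary: u_0 = 0, u_12 = 1. Recurrence: u_k = 5/11·u_{k+1} + 6/11·u_{k-1} for 1 ≤ k ≤ 11. Try u_k = A + B·r^k with r = q/p = (6/11)/(5/11) = 6/5. Substitution satisfies the recurrence; boundary conditions give:
  u_k = (1 − r^k) / (1 − r^N) = (1 − (6/5)^3) / (1 − (6/5)^12) = 1953125/21237821.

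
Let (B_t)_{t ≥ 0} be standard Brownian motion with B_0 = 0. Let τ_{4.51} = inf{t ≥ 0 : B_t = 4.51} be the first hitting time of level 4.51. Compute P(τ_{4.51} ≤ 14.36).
P(τ_{4.51} ≤ 14.36) = 2(1 − Φ(4.51/√14.36)) = 2(1 − Φ(1.1901)) ≈ 0.2340

By the reflection principle for standard BM, P(τ_b ≤ t) = 2 · P(B_t ≥ b). Since B_t ~ N(0, t), P(B_t ≥ 4.51) = 1 − Φ(4.51/√t) = 1 − Φ(4.51/√14.36) = 1 − Φ(1.1901) ≈ 0.11700. Doubling: P(τ_{4.51} ≤ 14.36) ≈ 2 · 0.11700 = 0.23400 ≈ 0.2340.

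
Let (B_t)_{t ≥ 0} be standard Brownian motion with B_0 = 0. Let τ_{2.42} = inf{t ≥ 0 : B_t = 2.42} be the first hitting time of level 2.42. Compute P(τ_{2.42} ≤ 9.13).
P(τ_{2.42} ≤ 9.13) = 2(1 − Φ(2.42/√9.13)) = 2(1 − Φ(0.8009)) ≈ 0.4232

By the reflection principle for standard BM, P(τ_b ≤ t) = 2 · P(B_t ≥ b). Since B_t ~ N(0, t), P(B_t ≥ 2.42) = 1 − Φ(2.42/√t) = 1 − Φ(2.42/√9.13) = 1 − Φ(0.8009) ≈ 0.21159. Doubling: P(τ_{2.42} ≤ 9.13) ≈ 2 · 0.21159 = 0.42318 ≈ 0.4232.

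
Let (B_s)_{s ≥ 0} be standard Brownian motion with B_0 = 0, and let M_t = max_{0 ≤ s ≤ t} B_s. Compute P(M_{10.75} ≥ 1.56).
P(M_{10.75} ≥ 1.56) = 2·P(B_{10.75} ≥ 1.56) = 2(1 − Φ(1.56/√10.75)) ≈ 0.6342

By the reflection principle for Brownian motion, P(M_t ≥ a) = 2 · P(B_t ≥ a) for a ≥ 0. Since B_t ~ N(0, t), P(B_t ≥ 1.56) = 1 − Φ(1.56/√t) = 1 − Φ(1.56/√10.75) = 1 − Φ(0.4758). So
  P(M_{10.75} ≥ 1.56) = 2(1 − Φ(0.4758)) ≈ 0.6342.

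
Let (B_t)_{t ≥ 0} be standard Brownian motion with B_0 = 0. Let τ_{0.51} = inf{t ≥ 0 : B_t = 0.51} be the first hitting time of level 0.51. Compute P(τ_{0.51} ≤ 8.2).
P(τ_{0.51} ≤ 8.2) = 2(1 − Φ(0.51/√8.2)) = 2(1 − Φ(0.1781)) ≈ 0.8586

By the reflection principle for standard BM, P(τ_b ≤ t) = 2 · P(B_t ≥ b). Since B_t ~ N(0, t), P(B_t ≥ 0.51) = 1 − Φ(0.51/√t) = 1 − Φ(0.51/√8.2) = 1 − Φ(0.1781) ≈ 0.42932. Doubling: P(τ_{0.51} ≤ 8.2) ≈ 2 · 0.42932 = 0.85864 ≈ 0.8586.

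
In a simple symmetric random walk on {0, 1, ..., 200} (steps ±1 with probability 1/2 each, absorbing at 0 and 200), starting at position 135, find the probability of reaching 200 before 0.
P(hit 200 before 0) = 135/200 = 27/40

Let u_k = P(hit 200 before 0 | start at k). Then u_0 = 0, u_200 = 1, and u_k = u_{k-1}/2 + u_{k+1}/2 for 1 ≤ k ≤ 199. This harmonic recurrence is solved by u_k = k/200, giving u_135 = 135/200 = 27/40.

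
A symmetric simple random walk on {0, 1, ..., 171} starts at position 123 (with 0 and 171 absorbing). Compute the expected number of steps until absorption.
E[τ | X_0 = 123] = 5904

Let v_k = E[τ | X_0 = k]. Boundary: v_0 = v_171 = 0. Recurrence: v_k = 1 + (v_{k-1} + v_{k+1})/2 for 1 ≤ k ≤ 170. The particular solution to v_k − (v_{k-1} + v_{k+1})/2 = 1 is v_k = −k^2. Adding homogeneous solution A + B k and matching boundaries gives v_k = k (171 − k). Substituting k = 123: v_123 = 123 · 48 = 5904.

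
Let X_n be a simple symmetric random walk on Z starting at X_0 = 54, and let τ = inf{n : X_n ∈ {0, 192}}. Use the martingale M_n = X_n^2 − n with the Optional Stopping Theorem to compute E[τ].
E[τ] = 7452

M_n = X_n^2 − n is a martingale (since E[X_{n+1}^2 | F_n] = X_n^2 + 1). By OST (τ has finite mean in a bounded region), E[M_τ] = E[M_0] = X_0^2 − 0 = 54^2 = 2916. Also E[M_τ] = E[X_τ^2] − E[τ]. The walk exits at 0 or 192, with P(hit 192 first) = 54/192, so E[X_τ^2] = 192^2 · 54/192 + 0 = 10368. Thus E[τ] = E[X_τ^2] − E[M_τ] = 10368 − 2916 = 7452 = 54(192 − 54) = 7452.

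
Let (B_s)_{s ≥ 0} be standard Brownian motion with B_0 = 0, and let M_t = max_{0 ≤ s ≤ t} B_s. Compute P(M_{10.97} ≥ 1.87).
P(M_{10.97} ≥ 1.87) = 2·P(B_{10.97} ≥ 1.87) = 2(1 − Φ(1.87/√10.97)) ≈ 0.5723

By the reflection principle for Brownian motion, P(M_t ≥ a) = 2 · P(B_t ≥ a) for a ≥ 0. Since B_t ~ N(0, t), P(B_t ≥ 1.87) = 1 − Φ(1.87/√t) = 1 − Φ(1.87/√10.97) = 1 − Φ(0.5646). So
  P(M_{10.97} ≥ 1.87) = 2(1 − Φ(0.5646)) ≈ 0.5723.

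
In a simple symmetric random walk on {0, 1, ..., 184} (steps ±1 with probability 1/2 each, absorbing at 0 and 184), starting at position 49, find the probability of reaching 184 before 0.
P(hit 184 before 0) = 49/184

Let u_k = P(hit 184 before 0 | start at k). Then u_0 = 0, u_184 = 1, and u_k = u_{k-1}/2 + u_{k+1}/2 for 1 ≤ k ≤ 183. This harmonic recurrence is solved by u_k = k/184, giving u_49 = 49/184.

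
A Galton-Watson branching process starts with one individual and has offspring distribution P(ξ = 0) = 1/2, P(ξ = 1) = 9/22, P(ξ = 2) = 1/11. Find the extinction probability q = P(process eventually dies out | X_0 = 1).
q = 1

Mean offspring μ = 0·1/2 + 1·9/22 + 2·1/11 = 13/22 ≤ 1. For μ ≤ 1 with offspring not concentrated at 1, the Galton-Watson process goes extinct almost surely, so q = 1.
(Algebraic check: The pgf is f(s) = 1/2 + 9/22·s + 1/11·s². The extinction probability q is the smallest fixed point of f in [0, 1]. Setting s = f(s):
  1/11·s² + (9/22 − 1)·s + 1/2 = 0
  1/11·s² − (1/2 + 1/11)·s + 1/2 = 0
which factors as (s − 1)·(1/11·s − 1/2) = 0, giving roots s = 1 and s = (1/2)/(1/11) = 11/2. Since 11/2 ≥ 1, the smallest root in [0, 1] is s = 1.)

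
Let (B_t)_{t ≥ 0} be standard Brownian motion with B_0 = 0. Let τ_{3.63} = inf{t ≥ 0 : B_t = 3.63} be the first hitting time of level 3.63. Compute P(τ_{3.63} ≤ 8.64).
P(τ_{3.63} ≤ 8.64) = 2(1 − Φ(3.63/√8.64)) = 2(1 − Φ(1.2350)) ≈ 0.2168

By the reflection principle for standard BM, P(τ_b ≤ t) = 2 · P(B_t ≥ b). Since B_t ~ N(0, t), P(B_t ≥ 3.63) = 1 − Φ(3.63/√t) = 1 − Φ(3.63/√8.64) = 1 − Φ(1.2350) ≈ 0.10842. Doubling: P(τ_{3.63} ≤ 8.64) ≈ 2 · 0.10842 = 0.21684 ≈ 0.2168.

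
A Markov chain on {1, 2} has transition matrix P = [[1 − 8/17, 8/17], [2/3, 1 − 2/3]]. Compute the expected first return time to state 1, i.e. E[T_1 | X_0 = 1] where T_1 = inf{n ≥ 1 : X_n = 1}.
E[T_1 | X_0 = 1] = 1/π_1 = 29/17

For an irreducible recurrent Markov chain with stationary distribution π, E[T_i | X_0 = i] = 1/π_i (Kac's formula). Here π_1 = (2/3)/(8/17 + 2/3) = (2/3)/(58/51) = 17/29, so E[T_1 | X_0 = 1] = 1/π_1 = (8/17 + 2/3)/(2/3) = (58/51)/(2/3) = 29/17.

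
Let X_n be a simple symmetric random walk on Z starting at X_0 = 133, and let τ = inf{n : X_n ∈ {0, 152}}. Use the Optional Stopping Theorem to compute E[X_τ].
E[X_τ] = 133

X_n is a martingale and τ is a bounded-mean stopping time (indeed τ is finite a.s. with bounded expectation since the walk is in a bounded region). By the OST, E[X_τ] = E[X_0] = 133. Equivalently: E[X_τ] = 152 · P(hit 152 first) + 0 · P(hit 0 first) = 152 · (133/152) = 133.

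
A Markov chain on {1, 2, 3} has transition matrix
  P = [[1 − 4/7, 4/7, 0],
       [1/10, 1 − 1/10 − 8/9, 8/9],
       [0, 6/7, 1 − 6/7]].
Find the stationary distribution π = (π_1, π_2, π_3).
π = (189/2389, 1080/2389, 1120/2389)

This is a birth-death chain on three states, which satisfies detailed balance: π_1 · P_{12} = π_2 · P_{21} and π_2 · P_{23} = π_3 · P_{32}.
From π_1 · 4/7 = π_2 · 1/10: π_2/π_1 = (4/7)/(1/10) = 40/7.
From π_2 · 8/9 = π_3 · 6/7: π_3/π_2 = (8/9)/(6/7) = 28/27.
Take π_1 proportional to 1; then unnormalized π = (1, 40/7, 160/27). Normalize by dividing by the sum 2389/189:
  π = (189/2389, 1080/2389, 1120/2389).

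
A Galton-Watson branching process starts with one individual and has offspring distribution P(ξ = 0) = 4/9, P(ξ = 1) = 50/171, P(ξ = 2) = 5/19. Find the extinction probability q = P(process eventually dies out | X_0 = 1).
q = 1

Mean offspring μ = 0·4/9 + 1·50/171 + 2·5/19 = 140/171 ≤ 1. For μ ≤ 1 with offspring not concentrated at 1, the Galton-Watson process goes extinct almost surely, so q = 1.
(Algebraic check: The pgf is f(s) = 4/9 + 50/171·s + 5/19·s². The extinction probability q is the smallest fixed point of f in [0, 1]. Setting s = f(s):
  5/19·s² + (50/171 − 1)·s + 4/9 = 0
  5/19·s² − (4/9 + 5/19)·s + 4/9 = 0
which factors as (s − 1)·(5/19·s − 4/9) = 0, giving roots s = 1 and s = (4/9)/(5/19) = 76/45. Since 76/45 ≥ 1, the smallest root in [0, 1] is s = 1.)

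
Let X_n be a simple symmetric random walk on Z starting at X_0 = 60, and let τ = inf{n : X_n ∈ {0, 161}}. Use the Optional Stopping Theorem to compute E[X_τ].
E[X_τ] = 60

X_n is a martingale and τ is a bounded-mean stopping time (indeed τ is finite a.s. with bounded expectation since the walk is in a bounded region). By the OST, E[X_τ] = E[X_0] = 60. Equivalently: E[X_τ] = 161 · P(hit 161 first) + 0 · P(hit 0 first) = 161 · (60/161) = 60.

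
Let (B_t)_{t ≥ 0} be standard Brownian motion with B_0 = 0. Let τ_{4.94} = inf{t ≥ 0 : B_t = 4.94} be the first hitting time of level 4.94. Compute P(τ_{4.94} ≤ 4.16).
P(τ_{4.94} ≤ 4.16) = 2(1 − Φ(4.94/√4.16)) = 2(1 − Φ(2.4220)) ≈ 0.0154

By the reflection principle for standard BM, P(τ_b ≤ t) = 2 · P(B_t ≥ b). Since B_t ~ N(0, t), P(B_t ≥ 4.94) = 1 − Φ(4.94/√t) = 1 − Φ(4.94/√4.16) = 1 − Φ(2.4220) ≈ 0.00772. Doubling: P(τ_{4.94} ≤ 4.16) ≈ 2 · 0.00772 = 0.01544 ≈ 0.0154.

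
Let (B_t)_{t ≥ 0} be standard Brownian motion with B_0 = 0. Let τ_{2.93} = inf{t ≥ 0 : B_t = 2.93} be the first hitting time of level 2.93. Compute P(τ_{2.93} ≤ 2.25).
P(τ_{2.93} ≤ 2.25) = 2(1 − Φ(2.93/√2.25)) = 2(1 − Φ(1.9533)) ≈ 0.0508

By the reflection principle for standard BM, P(τ_b ≤ t) = 2 · P(B_t ≥ b). Since B_t ~ N(0, t), P(B_t ≥ 2.93) = 1 − Φ(2.93/√t) = 1 − Φ(2.93/√2.25) = 1 − Φ(1.9533) ≈ 0.02539. Doubling: P(τ_{2.93} ≤ 2.25) ≈ 2 · 0.02539 = 0.05078 ≈ 0.0508.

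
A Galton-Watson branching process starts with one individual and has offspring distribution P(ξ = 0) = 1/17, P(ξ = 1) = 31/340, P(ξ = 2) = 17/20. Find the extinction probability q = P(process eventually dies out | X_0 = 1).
q = 20/289

The pgf is f(s) = 1/17 + 31/340·s + 17/20·s². The extinction probability q is the smallest fixed point of f in [0, 1]. Setting s = f(s):
  17/20·s² + (31/340 − 1)·s + 1/17 = 0
  17/20·s² − (1/17 + 17/20)·s + 1/17 = 0
which factors as (s − 1)·(17/20·s − 1/17) = 0, giving roots s = 1 and s = (1/17)/(17/20) = 20/289.
Mean offspring μ = 31/340 + 2·17/20 = 609/340 > 1 (supercritical), so q < 1. The extinction probability is the smaller root: q = (1/17)/(17/20) = 20/289.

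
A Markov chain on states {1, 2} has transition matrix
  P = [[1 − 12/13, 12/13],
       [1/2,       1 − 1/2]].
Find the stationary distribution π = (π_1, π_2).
π_1 = 13/37, π_2 = 24/37

Solve πP = π with π_1 + π_2 = 1. From πP = π: π_1 · (1 − 12/13) + π_2 · 1/2 = π_1 ⇒ π_2 · 1/2 = π_1 · 12/13 ⇒ π_2/π_1 = (12/13)/(1/2) = 24/13. Together with π_1 + π_2 = 1:
  π_1 = (1/2)/(12/13 + 1/2) = (1/2)/(37/26) = 13/37,
  π_2 = (12/13)/(12/13 + 1/2) = (12/13)/(37/26) = 24/37.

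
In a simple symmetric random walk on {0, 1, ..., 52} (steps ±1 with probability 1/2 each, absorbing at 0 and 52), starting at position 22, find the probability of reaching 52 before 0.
P(hit 52 before 0) = 22/52 = 11/26

Let u_k = P(hit 52 before 0 | start at k). Then u_0 = 0, u_52 = 1, and u_k = u_{k-1}/2 + u_{k+1}/2 for 1 ≤ k ≤ 51. This harmonic recurrence is solved by u_k = k/52, giving u_22 = 22/52 = 11/26.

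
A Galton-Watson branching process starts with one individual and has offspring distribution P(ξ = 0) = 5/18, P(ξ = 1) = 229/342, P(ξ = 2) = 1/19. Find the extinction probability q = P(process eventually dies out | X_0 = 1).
q = 1

Mean offspring μ = 0·5/18 + 1·229/342 + 2·1/19 = 265/342 ≤ 1. For μ ≤ 1 with offspring not concentrated at 1, the Galton-Watson process goes extinct almost surely, so q = 1.
(Algebraic check: The pgf is f(s) = 5/18 + 229/342·s + 1/19·s². The extinction probability q is the smallest fixed point of f in [0, 1]. Setting s = f(s):
  1/19·s² + (229/342 − 1)·s + 5/18 = 0
  1/19·s² − (5/18 + 1/19)·s + 5/18 = 0
which factors as (s − 1)·(1/19·s − 5/18) = 0, giving roots s = 1 and s = (5/18)/(1/19) = 95/18. Since 95/18 ≥ 1, the smallest root in [0, 1] is s = 1.)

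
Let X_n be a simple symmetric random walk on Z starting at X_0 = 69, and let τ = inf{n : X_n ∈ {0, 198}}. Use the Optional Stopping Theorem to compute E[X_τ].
E[X_τ] = 69

X_n is a martingale and τ is a bounded-mean stopping time (indeed τ is finite a.s. with bounded expectation since the walk is in a bounded region). By the OST, E[X_τ] = E[X_0] = 69. Equivalently: E[X_τ] = 198 · P(hit 198 first) + 0 · P(hit 0 first) = 198 · (69/198) = 69.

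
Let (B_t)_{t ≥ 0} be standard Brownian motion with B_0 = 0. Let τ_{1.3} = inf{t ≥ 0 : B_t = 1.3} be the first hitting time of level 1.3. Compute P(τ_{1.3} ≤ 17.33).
P(τ_{1.3} ≤ 17.33) = 2(1 − Φ(1.3/√17.33)) = 2(1 − Φ(0.3123)) ≈ 0.7548

By the reflection principle for standard BM, P(τ_b ≤ t) = 2 · P(B_t ≥ b). Since B_t ~ N(0, t), P(B_t ≥ 1.3) = 1 − Φ(1.3/√t) = 1 − Φ(1.3/√17.33) = 1 − Φ(0.3123) ≈ 0.37741. Doubling: P(τ_{1.3} ≤ 17.33) ≈ 2 · 0.37741 = 0.75482 ≈ 0.7548.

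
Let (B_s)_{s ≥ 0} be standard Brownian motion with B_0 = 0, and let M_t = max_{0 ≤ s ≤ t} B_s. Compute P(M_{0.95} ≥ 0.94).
P(M_{0.95} ≥ 0.94) = 2·P(B_{0.95} ≥ 0.94) = 2(1 − Φ(0.94/√0.95)) ≈ 0.3348

By the reflection principle for Brownian motion, P(M_t ≥ a) = 2 · P(B_t ≥ a) for a ≥ 0. Since B_t ~ N(0, t), P(B_t ≥ 0.94) = 1 − Φ(0.94/√t) = 1 − Φ(0.94/√0.95) = 1 − Φ(0.9644). So
  P(M_{0.95} ≥ 0.94) = 2(1 − Φ(0.9644)) ≈ 0.3348.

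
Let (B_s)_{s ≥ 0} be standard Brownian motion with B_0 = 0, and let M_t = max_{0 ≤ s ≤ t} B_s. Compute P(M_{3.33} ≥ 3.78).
P(M_{3.33} ≥ 3.78) = 2·P(B_{3.33} ≥ 3.78) = 2(1 − Φ(3.78/√3.33)) ≈ 0.0383

By the reflection principle for Brownian motion, P(M_t ≥ a) = 2 · P(B_t ≥ a) for a ≥ 0. Since B_t ~ N(0, t), P(B_t ≥ 3.78) = 1 − Φ(3.78/√t) = 1 − Φ(3.78/√3.33) = 1 − Φ(2.0714). So
  P(M_{3.33} ≥ 3.78) = 2(1 − Φ(2.0714)) ≈ 0.0383.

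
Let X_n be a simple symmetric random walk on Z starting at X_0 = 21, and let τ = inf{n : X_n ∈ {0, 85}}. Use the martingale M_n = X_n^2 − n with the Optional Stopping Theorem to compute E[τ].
E[τ] = 1344

M_n = X_n^2 − n is a martingale (since E[X_{n+1}^2 | F_n] = X_n^2 + 1). By OST (τ has finite mean in a bounded region), E[M_τ] = E[M_0] = X_0^2 − 0 = 21^2 = 441. Also E[M_τ] = E[X_τ^2] − E[τ]. The walk exits at 0 or 85, with P(hit 85 first) = 21/85, so E[X_τ^2] = 85^2 · 21/85 + 0 = 1785. Thus E[τ] = E[X_τ^2] − E[M_τ] = 1785 − 441 = 1344 = 21(85 − 21) = 1344.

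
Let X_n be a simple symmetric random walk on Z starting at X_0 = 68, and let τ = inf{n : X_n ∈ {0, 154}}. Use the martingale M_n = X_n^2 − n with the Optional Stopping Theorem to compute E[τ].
E[τ] = 5848

M_n = X_n^2 − n is a martingale (since E[X_{n+1}^2 | F_n] = X_n^2 + 1). By OST (τ has finite mean in a bounded region), E[M_τ] = E[M_0] = X_0^2 − 0 = 68^2 = 4624. Also E[M_τ] = E[X_τ^2] − E[τ]. The walk exits at 0 or 154, with P(hit 154 first) = 68/154, so E[X_τ^2] = 154^2 · 68/154 + 0 = 10472. Thus E[τ] = E[X_τ^2] − E[M_τ] = 10472 − 4624 = 5848 = 68(154 − 68) = 5848.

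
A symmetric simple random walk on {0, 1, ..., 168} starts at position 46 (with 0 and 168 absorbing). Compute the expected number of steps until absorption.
E[τ | X_0 = 46] = 5612

Let v_k = E[τ | X_0 = k]. Boundary: v_0 = v_168 = 0. Recurrence: v_k = 1 + (v_{k-1} + v_{k+1})/2 for 1 ≤ k ≤ 167. The particular solution to v_k − (v_{k-1} + v_{k+1})/2 = 1 is v_k = −k^2. Adding homogeneous solution A + B k and matching boundaries gives v_k = k (168 − k). Substituting k = 46: v_46 = 46 · 122 = 5612.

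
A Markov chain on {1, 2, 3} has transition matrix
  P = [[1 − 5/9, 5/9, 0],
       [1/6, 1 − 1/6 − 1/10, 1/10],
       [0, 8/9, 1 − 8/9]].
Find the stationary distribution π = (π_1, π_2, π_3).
π = (24/113, 80/113, 9/113)

This is a birth-death chain on three states, which satisfies detailed balance: π_1 · P_{12} = π_2 · P_{21} and π_2 · P_{23} = π_3 · P_{32}.
From π_1 · 5/9 = π_2 · 1/6: π_2/π_1 = (5/9)/(1/6) = 10/3.
From π_2 · 1/10 = π_3 · 8/9: π_3/π_2 = (1/10)/(8/9) = 9/80.
Take π_1 proportional to 1; then unnormalized π = (1, 10/3, 3/8). Normalize by dividing by the sum 113/24:
  π = (24/113, 80/113, 9/113).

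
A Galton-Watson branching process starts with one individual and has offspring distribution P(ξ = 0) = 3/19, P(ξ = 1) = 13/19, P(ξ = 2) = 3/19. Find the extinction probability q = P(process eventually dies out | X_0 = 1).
q = 1

Mean offspring μ = 0·3/19 + 1·13/19 + 2·3/19 = 1 ≤ 1. For μ ≤ 1 with offspring not concentrated at 1, the Galton-Watson process goes extinct almost surely, so q = 1.
(Algebraic check: The pgf is f(s) = 3/19 + 13/19·s + 3/19·s². The extinction probability q is the smallest fixed point of f in [0, 1]. Setting s = f(s):
  3/19·s² + (13/19 − 1)·s + 3/19 = 0
  3/19·s² − (3/19 + 3/19)·s + 3/19 = 0
which factors as (s − 1)·(3/19·s − 3/19) = 0, giving roots s = 1 and s = (3/19)/(3/19) = 1. Since 1 ≥ 1, the smallest root in [0, 1] is s = 1.)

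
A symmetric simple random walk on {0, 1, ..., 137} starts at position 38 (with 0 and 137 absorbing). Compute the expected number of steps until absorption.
E[τ | X_0 = 38] = 3762

Let v_k = E[τ | X_0 = k]. Boundary: v_0 = v_137 = 0. Recurrence: v_k = 1 + (v_{k-1} + v_{k+1})/2 for 1 ≤ k ≤ 136. The particular solution to v_k − (v_{k-1} + v_{k+1})/2 = 1 is v_k = −k^2. Adding homogeneous solution A + B k and matching boundaries gives v_k = k (137 − k). Substituting k = 38: v_38 = 38 · 99 = 3762.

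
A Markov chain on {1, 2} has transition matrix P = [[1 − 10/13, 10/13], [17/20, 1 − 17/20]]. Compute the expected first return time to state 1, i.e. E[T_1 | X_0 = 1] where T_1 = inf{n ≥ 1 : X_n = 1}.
E[T_1 | X_0 = 1] = 1/π_1 = 421/221

For an irreducible recurrent Markov chain with stationary distribution π, E[T_i | X_0 = i] = 1/π_i (Kac's formula). Here π_1 = (17/20)/(10/13 + 17/20) = (17/20)/(421/260) = 221/421, so E[T_1 | X_0 = 1] = 1/π_1 = (10/13 + 17/20)/(17/20) = (421/260)/(17/20) = 421/221.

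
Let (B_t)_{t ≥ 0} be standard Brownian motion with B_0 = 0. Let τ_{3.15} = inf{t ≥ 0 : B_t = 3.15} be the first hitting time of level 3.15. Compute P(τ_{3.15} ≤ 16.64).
P(τ_{3.15} ≤ 16.64) = 2(1 − Φ(3.15/√16.64)) = 2(1 − Φ(0.7722)) ≈ 0.4400

By the reflection principle for standard BM, P(τ_b ≤ t) = 2 · P(B_t ≥ b). Since B_t ~ N(0, t), P(B_t ≥ 3.15) = 1 − Φ(3.15/√t) = 1 − Φ(3.15/√16.64) = 1 − Φ(0.7722) ≈ 0.22000. Doubling: P(τ_{3.15} ≤ 16.64) ≈ 2 · 0.22000 = 0.44000 ≈ 0.4400.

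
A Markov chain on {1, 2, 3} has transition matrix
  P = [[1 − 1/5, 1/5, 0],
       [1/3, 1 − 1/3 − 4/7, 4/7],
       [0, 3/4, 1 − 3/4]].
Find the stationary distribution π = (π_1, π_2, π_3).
π = (35/72, 7/24, 2/9)

This is a birth-death chain on three states, which satisfies detailed balance: π_1 · P_{12} = π_2 · P_{21} and π_2 · P_{23} = π_3 · P_{32}.
From π_1 · 1/5 = π_2 · 1/3: π_2/π_1 = (1/5)/(1/3) = 3/5.
From π_2 · 4/7 = π_3 · 3/4: π_3/π_2 = (4/7)/(3/4) = 16/21.
Take π_1 proportional to 1; then unnormalized π = (1, 3/5, 16/35). Normalize by dividing by the sum 72/35:
  π = (35/72, 7/24, 2/9).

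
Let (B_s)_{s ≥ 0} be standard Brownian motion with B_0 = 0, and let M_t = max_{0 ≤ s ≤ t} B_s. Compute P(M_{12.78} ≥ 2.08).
P(M_{12.78} ≥ 2.08) = 2·P(B_{12.78} ≥ 2.08) = 2(1 − Φ(2.08/√12.78)) ≈ 0.5607

By the reflection principle for Brownian motion, P(M_t ≥ a) = 2 · P(B_t ≥ a) for a ≥ 0. Since B_t ~ N(0, t), P(B_t ≥ 2.08) = 1 − Φ(2.08/√t) = 1 − Φ(2.08/√12.78) = 1 − Φ(0.5818). So
  P(M_{12.78} ≥ 2.08) = 2(1 − Φ(0.5818)) ≈ 0.5607.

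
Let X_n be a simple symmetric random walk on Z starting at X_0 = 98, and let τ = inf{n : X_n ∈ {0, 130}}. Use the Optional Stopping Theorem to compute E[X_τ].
E[X_τ] = 98

X_n is a martingale and τ is a bounded-mean stopping time (indeed τ is finite a.s. with bounded expectation since the walk is in a bounded region). By the OST, E[X_τ] = E[X_0] = 98. Equivalently: E[X_τ] = 130 · P(hit 130 first) + 0 · P(hit 0 first) = 130 · (98/130) = 98.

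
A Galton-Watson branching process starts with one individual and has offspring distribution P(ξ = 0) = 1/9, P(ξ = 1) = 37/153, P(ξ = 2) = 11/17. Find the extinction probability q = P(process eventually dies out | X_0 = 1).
q = 17/99

The pgf is f(s) = 1/9 + 37/153·s + 11/17·s². The extinction probability q is the smallest fixed point of f in [0, 1]. Setting s = f(s):
  11/17·s² + (37/153 − 1)·s + 1/9 = 0
  11/17·s² − (1/9 + 11/17)·s + 1/9 = 0
which factors as (s − 1)·(11/17·s − 1/9) = 0, giving roots s = 1 and s = (1/9)/(11/17) = 17/99.
Mean offspring μ = 37/153 + 2·11/17 = 235/153 > 1 (supercritical), so q < 1. The extinction probability is the smaller root: q = (1/9)/(11/17) = 17/99.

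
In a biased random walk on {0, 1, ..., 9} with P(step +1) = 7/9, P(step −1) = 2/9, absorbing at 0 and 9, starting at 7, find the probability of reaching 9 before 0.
P(hit 9 before 0) = (1 − (2/7)^7) / (1 − (2/7)^9) = 8069467/8070619

Let u_k denote P(reach 9 before 0 | start at k). Boundary: u_0 = 0, u_9 = 1. Recurrence: u_k = 7/9·u_{k+1} + 2/9·u_{k-1} for 1 ≤ k ≤ 8. Try u_k = A + B·r^k with r = q/p = (2/9)/(7/9) = 2/7. Substitution satisfies the recurrence; boundary conditions give:
  u_k = (1 − r^k) / (1 − r^N) = (1 − (2/7)^7) / (1 − (2/7)^9) = 8069467/8070619.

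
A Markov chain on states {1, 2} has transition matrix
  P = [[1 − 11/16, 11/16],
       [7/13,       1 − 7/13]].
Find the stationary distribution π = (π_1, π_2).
π_1 = 112/255, π_2 = 143/255

Solve πP = π with π_1 + π_2 = 1. From πP = π: π_1 · (1 − 11/16) + π_2 · 7/13 = π_1 ⇒ π_2 · 7/13 = π_1 · 11/16 ⇒ π_2/π_1 = (11/16)/(7/13) = 143/112. Together with π_1 + π_2 = 1:
  π_1 = (7/13)/(11/16 + 7/13) = (7/13)/(255/208) = 112/255,
  π_2 = (11/16)/(11/16 + 7/13) = (11/16)/(255/208) = 143/255.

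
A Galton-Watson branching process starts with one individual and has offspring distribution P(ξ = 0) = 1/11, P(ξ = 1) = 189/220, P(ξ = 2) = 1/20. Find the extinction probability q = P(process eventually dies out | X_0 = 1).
q = 1

Mean offspring μ = 0·1/11 + 1·189/220 + 2·1/20 = 211/220 ≤ 1. For μ ≤ 1 with offspring not concentrated at 1, the Galton-Watson process goes extinct almost surely, so q = 1.
(Algebraic check: The pgf is f(s) = 1/11 + 189/220·s + 1/20·s². The extinction probability q is the smallest fixed point of f in [0, 1]. Setting s = f(s):
  1/20·s² + (189/220 − 1)·s + 1/11 = 0
  1/20·s² − (1/11 + 1/20)·s + 1/11 = 0
which factors as (s − 1)·(1/20·s − 1/11) = 0, giving roots s = 1 and s = (1/11)/(1/20) = 20/11. Since 20/11 ≥ 1, the smallest root in [0, 1] is s = 1.)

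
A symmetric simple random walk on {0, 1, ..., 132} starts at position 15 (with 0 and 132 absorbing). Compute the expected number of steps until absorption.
E[τ | X_0 = 15] = 1755

Let v_k = E[τ | X_0 = k]. Boundary: v_0 = v_132 = 0. Recurrence: v_k = 1 + (v_{k-1} + v_{k+1})/2 for 1 ≤ k ≤ 131. The particular solution to v_k − (v_{k-1} + v_{k+1})/2 = 1 is v_k = −k^2. Adding homogeneous solution A + B k and matching boundaries gives v_k = k (132 − k). Substituting k = 15: v_15 = 15 · 117 = 1755.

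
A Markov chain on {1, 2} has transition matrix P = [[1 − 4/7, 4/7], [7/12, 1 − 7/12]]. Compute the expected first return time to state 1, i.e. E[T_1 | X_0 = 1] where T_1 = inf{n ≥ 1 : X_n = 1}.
E[T_1 | X_0 = 1] = 1/π_1 = 97/49

For an irreducible recurrent Markov chain with stationary distribution π, E[T_i | X_0 = i] = 1/π_i (Kac's formula). Here π_1 = (7/12)/(4/7 + 7/12) = (7/12)/(97/84) = 49/97, so E[T_1 | X_0 = 1] = 1/π_1 = (4/7 + 7/12)/(7/12) = (97/84)/(7/12) = 97/49.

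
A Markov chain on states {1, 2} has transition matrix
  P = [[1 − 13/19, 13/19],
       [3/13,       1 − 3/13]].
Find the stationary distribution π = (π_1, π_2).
π_1 = 57/226, π_2 = 169/226

Solve πP = π with π_1 + π_2 = 1. From πP = π: π_1 · (1 − 13/19) + π_2 · 3/13 = π_1 ⇒ π_2 · 3/13 = π_1 · 13/19 ⇒ π_2/π_1 = (13/19)/(3/13) = 169/57. Together with π_1 + π_2 = 1:
  π_1 = (3/13)/(13/19 + 3/13) = (3/13)/(226/247) = 57/226,
  π_2 = (13/19)/(13/19 + 3/13) = (13/19)/(226/247) = 169/226.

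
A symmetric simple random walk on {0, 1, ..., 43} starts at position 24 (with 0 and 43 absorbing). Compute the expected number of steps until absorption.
E[τ | X_0 = 24] = 456

Let v_k = E[τ | X_0 = k]. Boundary: v_0 = v_43 = 0. Recurrence: v_k = 1 + (v_{k-1} + v_{k+1})/2 for 1 ≤ k ≤ 42. The particular solution to v_k − (v_{k-1} + v_{k+1})/2 = 1 is v_k = −k^2. Adding homogeneous solution A + B k and matching boundaries gives v_k = k (43 − k). Substituting k = 24: v_24 = 24 · 19 = 456.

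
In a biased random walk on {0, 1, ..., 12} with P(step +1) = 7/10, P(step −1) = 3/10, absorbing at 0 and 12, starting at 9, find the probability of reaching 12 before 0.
P(hit 12 before 0) = (1 − (3/7)^9) / (1 − (3/7)^12) = 43780177/43799860

Let u_k denote P(reach 12 before 0 | start at k). Boundary: u_0 = 0, u_12 = 1. Recurrence: u_k = 7/10·u_{k+1} + 3/10·u_{k-1} for 1 ≤ k ≤ 11. Try u_k = A + B·r^k with r = q/p = (3/10)/(7/10) = 3/7. Substitution satisfies the recurrence; boundary conditions give:
  u_k = (1 − r^k) / (1 − r^N) = (1 − (3/7)^9) / (1 − (3/7)^12) = 43780177/43799860.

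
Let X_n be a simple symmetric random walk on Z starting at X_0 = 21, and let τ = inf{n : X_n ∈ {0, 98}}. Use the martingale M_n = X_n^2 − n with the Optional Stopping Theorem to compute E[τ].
E[τ] = 1617

M_n = X_n^2 − n is a martingale (since E[X_{n+1}^2 | F_n] = X_n^2 + 1). By OST (τ has finite mean in a bounded region), E[M_τ] = E[M_0] = X_0^2 − 0 = 21^2 = 441. Also E[M_τ] = E[X_τ^2] − E[τ]. The walk exits at 0 or 98, with P(hit 98 first) = 21/98, so E[X_τ^2] = 98^2 · 21/98 + 0 = 2058. Thus E[τ] = E[X_τ^2] − E[M_τ] = 2058 − 441 = 1617 = 21(98 − 21) = 1617.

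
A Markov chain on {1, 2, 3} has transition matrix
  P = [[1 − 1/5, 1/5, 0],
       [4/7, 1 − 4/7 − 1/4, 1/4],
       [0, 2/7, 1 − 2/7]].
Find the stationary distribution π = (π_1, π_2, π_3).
π = (32/53, 56/265, 49/265)

This is a birth-death chain on three states, which satisfies detailed balance: π_1 · P_{12} = π_2 · P_{21} and π_2 · P_{23} = π_3 · P_{32}.
From π_1 · 1/5 = π_2 · 4/7: π_2/π_1 = (1/5)/(4/7) = 7/20.
From π_2 · 1/4 = π_3 · 2/7: π_3/π_2 = (1/4)/(2/7) = 7/8.
Take π_1 proportional to 1; then unnormalized π = (1, 7/20, 49/160). Normalize by dividing by the sum 53/32:
  π = (32/53, 56/265, 49/265).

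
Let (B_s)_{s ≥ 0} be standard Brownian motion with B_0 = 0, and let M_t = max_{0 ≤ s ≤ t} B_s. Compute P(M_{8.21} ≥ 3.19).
P(M_{8.21} ≥ 3.19) = 2·P(B_{8.21} ≥ 3.19) = 2(1 − Φ(3.19/√8.21)) ≈ 0.2656

By the reflection principle for Brownian motion, P(M_t ≥ a) = 2 · P(B_t ≥ a) for a ≥ 0. Since B_t ~ N(0, t), P(B_t ≥ 3.19) = 1 − Φ(3.19/√t) = 1 − Φ(3.19/√8.21) = 1 − Φ(1.1133). So
  P(M_{8.21} ≥ 3.19) = 2(1 − Φ(1.1133)) ≈ 0.2656.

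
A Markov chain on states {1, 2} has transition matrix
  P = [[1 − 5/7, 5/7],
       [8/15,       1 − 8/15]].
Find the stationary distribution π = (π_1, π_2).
π_1 = 56/131, π_2 = 75/131

Solve πP = π with π_1 + π_2 = 1. From πP = π: π_1 · (1 − 5/7) + π_2 · 8/15 = π_1 ⇒ π_2 · 8/15 = π_1 · 5/7 ⇒ π_2/π_1 = (5/7)/(8/15) = 75/56. Together with π_1 + π_2 = 1:
  π_1 = (8/15)/(5/7 + 8/15) = (8/15)/(131/105) = 56/131,
  π_2 = (5/7)/(5/7 + 8/15) = (5/7)/(131/105) = 75/131.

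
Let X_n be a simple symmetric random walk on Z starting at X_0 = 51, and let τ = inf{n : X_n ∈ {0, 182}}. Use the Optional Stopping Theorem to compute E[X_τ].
E[X_τ] = 51

X_n is a martingale and τ is a bounded-mean stopping time (indeed τ is finite a.s. with bounded expectation since the walk is in a bounded region). By the OST, E[X_τ] = E[X_0] = 51. Equivalently: E[X_τ] = 182 · P(hit 182 first) + 0 · P(hit 0 first) = 182 · (51/182) = 51.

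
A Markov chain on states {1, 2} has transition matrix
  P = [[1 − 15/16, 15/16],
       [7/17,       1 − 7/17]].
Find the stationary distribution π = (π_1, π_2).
π_1 = 112/367, π_2 = 255/367

Solve πP = π with π_1 + π_2 = 1. From πP = π: π_1 · (1 − 15/16) + π_2 · 7/17 = π_1 ⇒ π_2 · 7/17 = π_1 · 15/16 ⇒ π_2/π_1 = (15/16)/(7/17) = 255/112. Together with π_1 + π_2 = 1:
  π_1 = (7/17)/(15/16 + 7/17) = (7/17)/(367/272) = 112/367,
  π_2 = (15/16)/(15/16 + 7/17) = (15/16)/(367/272) = 255/367.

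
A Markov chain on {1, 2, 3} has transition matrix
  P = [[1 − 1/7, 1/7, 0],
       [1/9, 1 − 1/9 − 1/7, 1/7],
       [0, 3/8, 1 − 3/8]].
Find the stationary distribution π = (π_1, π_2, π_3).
π = (49/136, 63/136, 3/17)

This is a birth-death chain on three states, which satisfies detailed balance: π_1 · P_{12} = π_2 · P_{21} and π_2 · P_{23} = π_3 · P_{32}.
From π_1 · 1/7 = π_2 · 1/9: π_2/π_1 = (1/7)/(1/9) = 9/7.
From π_2 · 1/7 = π_3 · 3/8: π_3/π_2 = (1/7)/(3/8) = 8/21.
Take π_1 proportional to 1; then unnormalized π = (1, 9/7, 24/49). Normalize by dividing by the sum 136/49:
  π = (49/136, 63/136, 3/17).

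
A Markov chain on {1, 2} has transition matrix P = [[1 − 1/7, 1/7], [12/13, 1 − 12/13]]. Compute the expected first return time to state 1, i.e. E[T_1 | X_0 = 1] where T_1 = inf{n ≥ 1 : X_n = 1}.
E[T_1 | X_0 = 1] = 1/π_1 = 97/84

For an irreducible recurrent Markov chain with stationary distribution π, E[T_i | X_0 = i] = 1/π_i (Kac's formula). Here π_1 = (12/13)/(1/7 + 12/13) = (12/13)/(97/91) = 84/97, so E[T_1 | X_0 = 1] = 1/π_1 = (1/7 + 12/13)/(12/13) = (97/91)/(12/13) = 97/84.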